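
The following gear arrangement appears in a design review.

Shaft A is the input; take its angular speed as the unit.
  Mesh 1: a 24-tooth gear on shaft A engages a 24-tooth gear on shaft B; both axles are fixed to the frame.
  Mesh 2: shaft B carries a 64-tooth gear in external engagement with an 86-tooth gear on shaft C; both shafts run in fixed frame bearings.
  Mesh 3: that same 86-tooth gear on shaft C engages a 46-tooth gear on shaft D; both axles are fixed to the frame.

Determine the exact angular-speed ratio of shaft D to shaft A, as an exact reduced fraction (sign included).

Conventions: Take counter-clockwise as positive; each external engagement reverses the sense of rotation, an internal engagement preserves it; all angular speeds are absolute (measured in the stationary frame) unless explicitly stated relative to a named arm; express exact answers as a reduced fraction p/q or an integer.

class = fixed-axis compound train [3 meshes; 3 ratios multiply, 3 sense flips]
mesh 1 [24T→24T]: running ratio 1, sense −
mesh 2 [64T→86T]: running ratio 32/43, sense +
mesh 3 [86T→46T]: running ratio 32/23, sense −
ω_out/ω_in = -32/23

-32/23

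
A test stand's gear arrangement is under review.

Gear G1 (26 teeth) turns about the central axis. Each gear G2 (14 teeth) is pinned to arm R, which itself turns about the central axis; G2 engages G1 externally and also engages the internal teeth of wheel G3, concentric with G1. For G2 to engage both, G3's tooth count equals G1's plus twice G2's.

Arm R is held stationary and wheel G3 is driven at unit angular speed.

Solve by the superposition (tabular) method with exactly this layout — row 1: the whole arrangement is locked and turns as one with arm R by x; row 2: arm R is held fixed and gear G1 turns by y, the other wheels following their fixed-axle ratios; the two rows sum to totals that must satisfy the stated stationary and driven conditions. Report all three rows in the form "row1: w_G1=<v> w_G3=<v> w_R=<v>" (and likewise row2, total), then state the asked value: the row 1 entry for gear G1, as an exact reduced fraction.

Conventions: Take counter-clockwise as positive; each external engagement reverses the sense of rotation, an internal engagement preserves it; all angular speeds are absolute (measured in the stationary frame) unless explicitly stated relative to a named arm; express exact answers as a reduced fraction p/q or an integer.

class = planetary set [G3 = 26+2·14 = 54; Willis about the carrier]
row 1 (train locked, turned with arm): all members turn x
row 2 (arm held, sun turns y): ω_ring = −(26/54)·y, ω_arm = 0
boundary: total ω_arm = x = 0 and total ω_ring = x − (26/54)·y = 1  ⇒  y = -27/13, x = 0
row 2 ring = −(26/54)·(-27/13) = 1
totals (row 1 + row 2): sun 0 + (-27/13) = -27/13, ring 0 + 1 = 1, arm 0 + 0 = 0
asked cell (row1, sun) = 0

row1: w_G1=0 w_G3=0 w_R=0
row2: w_G1=-27/13 w_G3=1 w_R=0
total: w_G1=-27/13 w_G3=1 w_R=0
asked value: 0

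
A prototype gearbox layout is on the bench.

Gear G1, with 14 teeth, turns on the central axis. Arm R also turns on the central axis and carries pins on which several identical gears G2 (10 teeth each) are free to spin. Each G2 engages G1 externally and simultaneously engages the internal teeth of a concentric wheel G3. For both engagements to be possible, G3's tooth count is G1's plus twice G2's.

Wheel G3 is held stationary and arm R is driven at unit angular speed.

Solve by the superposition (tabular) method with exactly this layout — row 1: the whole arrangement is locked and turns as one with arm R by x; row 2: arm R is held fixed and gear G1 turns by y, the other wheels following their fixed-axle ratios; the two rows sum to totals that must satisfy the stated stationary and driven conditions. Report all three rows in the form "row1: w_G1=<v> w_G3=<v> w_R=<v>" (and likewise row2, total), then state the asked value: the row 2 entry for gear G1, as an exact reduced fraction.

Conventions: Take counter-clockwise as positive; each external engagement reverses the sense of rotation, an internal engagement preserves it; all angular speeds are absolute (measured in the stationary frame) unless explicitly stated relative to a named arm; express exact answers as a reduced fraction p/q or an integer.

topology: planetary set — G1 14T / G2 10T / G3 34T, arm = carrier (Willis)
row 1 — lock + rotate with arm: ω_sun = ω_ring = ω_arm = x
superposition row 2 [arm held]: sun y, ring −(14/34)·y, arm 0
boundary: total ω_ring = x − (14/34)·y = 0 and total ω_arm = x = 1  ⇒  y = 17/7, x = 1
row 2 ring = −(14/34)·17/7 = -1
totals (row 1 + row 2): sun 1 + 17/7 = 24/7, ring 1 + (-1) = 0, arm 1 + 0 = 1
asked cell (row2, sun) = 17/7

row1: w_G1=1 w_G3=1 w_R=1
row2: w_G1=17/7 w_G3=-1 w_R=0
total: w_G1=24/7 w_G3=0 w_R=1
asked value: 17/7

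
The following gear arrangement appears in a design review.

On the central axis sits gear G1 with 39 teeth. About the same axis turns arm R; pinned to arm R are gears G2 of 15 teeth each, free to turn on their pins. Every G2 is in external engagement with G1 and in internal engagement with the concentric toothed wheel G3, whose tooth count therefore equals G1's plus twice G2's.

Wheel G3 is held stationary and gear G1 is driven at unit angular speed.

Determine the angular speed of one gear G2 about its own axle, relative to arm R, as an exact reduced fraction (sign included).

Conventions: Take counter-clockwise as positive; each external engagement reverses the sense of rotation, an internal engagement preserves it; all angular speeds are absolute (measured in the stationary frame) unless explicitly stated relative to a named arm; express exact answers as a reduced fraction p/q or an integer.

-299/180

topology: planetary set — G1 39T / G2 15T / G3 69T, arm = carrier (Willis)
ring teeth: 39 + 2·15 = 69
39(ω_sun−ω_arm) = −69(ω_ring−ω_arm),  ω_ring = 0, ω_sun = 1
39(1−ω_arm) = −69(0−ω_arm)  ⇒  108·ω_arm = 39  ⇒  ω_arm = 13/36
sun–planet mesh: 39·(1−13/36) = −15·(ω_p−ω_arm)  ⇒  ω_p−ω_arm = -299/180
exact speed ratio = -299/180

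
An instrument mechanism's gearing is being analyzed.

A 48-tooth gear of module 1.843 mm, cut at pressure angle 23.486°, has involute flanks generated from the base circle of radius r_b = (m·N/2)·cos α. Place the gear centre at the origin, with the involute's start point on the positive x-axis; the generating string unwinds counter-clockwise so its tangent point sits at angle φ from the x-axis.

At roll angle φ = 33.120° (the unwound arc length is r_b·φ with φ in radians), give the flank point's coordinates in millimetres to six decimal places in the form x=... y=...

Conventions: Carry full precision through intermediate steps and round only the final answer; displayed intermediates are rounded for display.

single-mesh involute tooth geometry (48T wheel at module 1.843)
pitch radius r_p = m·N/2 = 1.843·48/2 = 44.232000
base radius r_b = r_p·cos α = 44.232000·cos 23.486° = 40.567710
roll angle φ = 33.120° = 0.57805305 rad
x = r_b·(cos φ + φ·sin φ) = 46.789699
y = r_b·(sin φ − φ·cos φ) = 2.525693

x=46.789699 y=2.525693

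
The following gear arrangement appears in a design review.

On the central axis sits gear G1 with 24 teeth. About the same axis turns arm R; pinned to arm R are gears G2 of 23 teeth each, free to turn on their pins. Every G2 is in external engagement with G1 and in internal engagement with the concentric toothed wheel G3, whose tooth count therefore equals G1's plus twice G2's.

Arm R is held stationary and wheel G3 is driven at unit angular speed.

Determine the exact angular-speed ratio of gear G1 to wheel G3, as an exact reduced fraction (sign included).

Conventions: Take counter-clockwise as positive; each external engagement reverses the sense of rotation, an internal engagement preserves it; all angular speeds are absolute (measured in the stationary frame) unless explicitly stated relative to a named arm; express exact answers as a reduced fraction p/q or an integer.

-35/12

planetary set (24T centre, 23T on arm, 70T internal) — Willis relation
ring teeth: 24 + 2·23 = 70
24(ω_sun−ω_arm) = −70(ω_ring−ω_arm),  ω_arm = 0, ω_ring = 1
ω_sun = 0 − (70/24)(1−0) = -35/12
ω_out/ω_in = -35/12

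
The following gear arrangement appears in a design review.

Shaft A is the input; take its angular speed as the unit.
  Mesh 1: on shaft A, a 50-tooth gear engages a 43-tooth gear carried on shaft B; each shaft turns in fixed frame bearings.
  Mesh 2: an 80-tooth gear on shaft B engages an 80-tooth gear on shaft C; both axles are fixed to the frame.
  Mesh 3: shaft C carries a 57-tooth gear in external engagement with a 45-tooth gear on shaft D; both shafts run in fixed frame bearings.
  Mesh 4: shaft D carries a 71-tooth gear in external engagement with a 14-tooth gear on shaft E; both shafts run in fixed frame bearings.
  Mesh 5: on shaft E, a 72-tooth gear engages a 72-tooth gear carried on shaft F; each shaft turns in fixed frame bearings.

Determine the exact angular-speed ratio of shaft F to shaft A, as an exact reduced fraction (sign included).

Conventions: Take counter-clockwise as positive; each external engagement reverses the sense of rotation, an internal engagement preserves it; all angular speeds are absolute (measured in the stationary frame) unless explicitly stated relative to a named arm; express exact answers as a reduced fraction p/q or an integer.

class = fixed-axis compound train [5 meshes; 5 ratios multiply, 5 sense flips]
mesh 1 [50T→43T]: running ratio 50/43, sense −
mesh 2 [80T→80T]: running ratio 50/43, sense +
mesh 3 [57T→45T]: running ratio 190/129, sense −
mesh 4 [71T→14T]: running ratio 6745/903, sense +
mesh 5 [72T→72T]: running ratio 6745/903, sense −
ω_out/ω_in = -6745/903

-6745/903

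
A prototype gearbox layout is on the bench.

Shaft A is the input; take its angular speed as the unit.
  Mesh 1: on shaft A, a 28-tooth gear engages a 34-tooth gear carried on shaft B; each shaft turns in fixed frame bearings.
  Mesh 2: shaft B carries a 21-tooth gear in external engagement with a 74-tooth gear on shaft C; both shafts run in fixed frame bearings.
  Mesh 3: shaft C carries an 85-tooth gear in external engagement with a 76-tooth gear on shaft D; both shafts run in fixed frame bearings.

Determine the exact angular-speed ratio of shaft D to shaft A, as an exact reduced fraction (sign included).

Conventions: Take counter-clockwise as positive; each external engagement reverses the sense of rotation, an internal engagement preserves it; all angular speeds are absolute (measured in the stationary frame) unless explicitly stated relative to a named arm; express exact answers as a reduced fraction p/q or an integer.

-735/2812

class = fixed-axis compound train [3 meshes; 3 ratios multiply, 3 sense flips]
mesh 1 [28T→34T]: running ratio 14/17, sense −
mesh 2 [21T→74T]: running ratio 147/629, sense +
mesh 3 [85T→76T]: running ratio 735/2812, sense −
ω_out/ω_in = -735/2812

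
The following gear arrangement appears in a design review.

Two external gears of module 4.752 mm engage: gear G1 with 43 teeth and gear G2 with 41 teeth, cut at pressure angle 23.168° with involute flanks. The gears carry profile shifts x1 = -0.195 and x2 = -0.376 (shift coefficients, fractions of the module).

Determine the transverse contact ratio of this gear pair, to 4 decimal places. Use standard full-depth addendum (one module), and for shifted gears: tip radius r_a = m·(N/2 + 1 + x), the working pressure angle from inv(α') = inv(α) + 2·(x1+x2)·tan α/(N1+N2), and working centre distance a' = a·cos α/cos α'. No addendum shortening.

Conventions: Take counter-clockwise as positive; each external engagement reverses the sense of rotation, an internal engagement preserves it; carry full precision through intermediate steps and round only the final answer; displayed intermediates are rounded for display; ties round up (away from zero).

1.7064

single-mesh involute tooth geometry (43T engaging 41T at module 4.752)
base radii: r_b1 = 93.928684, r_b2 = 89.559908
tip radii: r_a1 = 105.993360, r_a2 = 100.381248
inv(α') = inv(23.168°) + 2·(-0.195-0.376)·tan α/(43+41) = 0.01776378  ⇒  α' = 21.16151°
a' = a·cos α / cos α' = 199.5840·cos 23.168°/cos 21.16151° = 196.756577
action lengths: √(r_a1²−r_b1²) = 49.112063, √(r_a2²−r_b2²) = 45.336717
base pitch p_b = π·m·cos α = 13.724915
CR = (49.112063 + 45.336717 − 196.756577·sin 21.16151°)/13.724915 = 1.706386
contact ratio ≈ 1.7064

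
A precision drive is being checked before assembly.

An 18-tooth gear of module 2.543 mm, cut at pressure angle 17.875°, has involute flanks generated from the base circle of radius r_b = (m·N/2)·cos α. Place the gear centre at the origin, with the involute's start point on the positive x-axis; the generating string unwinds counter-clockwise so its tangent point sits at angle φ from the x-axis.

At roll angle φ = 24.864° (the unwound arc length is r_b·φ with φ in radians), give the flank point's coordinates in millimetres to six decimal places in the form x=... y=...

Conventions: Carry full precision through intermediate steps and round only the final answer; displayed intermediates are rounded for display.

x=23.737666 y=0.582271

class = single-mesh tooth geometry [base-circle involute, m = 2.543, 18T]
pitch radius r_p = m·N/2 = 2.543·18/2 = 22.887000
base radius r_b = r_p·cos α = 22.887000·cos 17.875° = 21.782208
roll angle φ = 24.864° = 0.43395867 rad
x = r_b·(cos φ + φ·sin φ) = 23.737666
y = r_b·(sin φ − φ·cos φ) = 0.582271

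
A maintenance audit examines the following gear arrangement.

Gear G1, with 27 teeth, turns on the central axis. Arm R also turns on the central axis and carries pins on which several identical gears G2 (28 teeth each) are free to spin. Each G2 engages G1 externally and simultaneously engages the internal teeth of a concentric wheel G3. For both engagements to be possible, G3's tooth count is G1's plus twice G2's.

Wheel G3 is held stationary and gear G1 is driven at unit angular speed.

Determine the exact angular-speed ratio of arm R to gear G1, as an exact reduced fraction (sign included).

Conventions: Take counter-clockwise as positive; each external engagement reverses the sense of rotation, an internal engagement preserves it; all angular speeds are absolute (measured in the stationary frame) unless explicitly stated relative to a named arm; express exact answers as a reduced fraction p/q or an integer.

27/110

topology: planetary set — G1 27T / G2 28T / G3 83T, arm = carrier (Willis)
ring teeth: 27 + 2·28 = 83
27(ω_sun−ω_arm) = −83(ω_ring−ω_arm),  ω_ring = 0, ω_sun = 1
27(1−ω_arm) = −83(0−ω_arm)  ⇒  110·ω_arm = 27  ⇒  ω_arm = 27/110
ω_out/ω_in = 27/110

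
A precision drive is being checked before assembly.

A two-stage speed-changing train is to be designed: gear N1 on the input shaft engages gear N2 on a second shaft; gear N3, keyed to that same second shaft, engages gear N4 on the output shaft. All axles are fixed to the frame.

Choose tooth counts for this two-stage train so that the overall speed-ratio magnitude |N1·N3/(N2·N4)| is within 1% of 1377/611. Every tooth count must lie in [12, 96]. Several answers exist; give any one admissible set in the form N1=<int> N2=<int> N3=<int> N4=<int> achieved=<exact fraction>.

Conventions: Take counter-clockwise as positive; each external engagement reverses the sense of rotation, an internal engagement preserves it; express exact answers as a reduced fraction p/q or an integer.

2-stage fixed-axis compound train for ratio 1377/611
target = 1377/611 in lowest terms: an exact hit needs N1·N3 = k·1377 and N2·N4 = k·611 for one integer k, every count in [12, 96]; additionally prefer no 1:1 stage (N1 ≠ N2, N3 ≠ N4)
k = 1: N1·N3 = 1377 = 17·81, N2·N4 = 611 = 13·47
achieved = 17·81/(13·47) = 1377/611; |achieved − target| = 0 ≤ 1377/61100 ✓

N1=17 N2=13 N3=81 N4=47 achieved=1377/611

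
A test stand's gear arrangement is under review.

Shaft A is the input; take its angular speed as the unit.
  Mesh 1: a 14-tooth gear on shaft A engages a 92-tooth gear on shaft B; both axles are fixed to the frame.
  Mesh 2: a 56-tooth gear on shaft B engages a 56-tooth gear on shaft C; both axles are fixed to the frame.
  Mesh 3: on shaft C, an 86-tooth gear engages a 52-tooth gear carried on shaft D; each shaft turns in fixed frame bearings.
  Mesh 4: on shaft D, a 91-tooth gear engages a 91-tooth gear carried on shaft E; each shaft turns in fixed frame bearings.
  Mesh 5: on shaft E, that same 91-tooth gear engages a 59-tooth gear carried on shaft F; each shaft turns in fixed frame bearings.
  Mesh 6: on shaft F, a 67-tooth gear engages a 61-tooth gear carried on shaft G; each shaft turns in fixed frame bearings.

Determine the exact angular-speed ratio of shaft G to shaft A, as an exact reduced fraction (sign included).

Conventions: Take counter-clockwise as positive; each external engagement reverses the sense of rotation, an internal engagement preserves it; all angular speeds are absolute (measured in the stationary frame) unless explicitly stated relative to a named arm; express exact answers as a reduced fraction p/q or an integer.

class = fixed-axis compound train [6 meshes; 6 ratios multiply, 6 sense flips]
mesh 1 [14T→92T]: running ratio 7/46, sense −
mesh 2 [56T→56T]: running ratio 7/46, sense +
mesh 3 [86T→52T]: running ratio 301/1196, sense −
mesh 4 [91T→91T]: running ratio 301/1196, sense +
mesh 5 [91T→59T]: running ratio 2107/5428, sense −
mesh 6 [67T→61T]: running ratio 141169/331108, sense +
ω_out/ω_in = 141169/331108

141169/331108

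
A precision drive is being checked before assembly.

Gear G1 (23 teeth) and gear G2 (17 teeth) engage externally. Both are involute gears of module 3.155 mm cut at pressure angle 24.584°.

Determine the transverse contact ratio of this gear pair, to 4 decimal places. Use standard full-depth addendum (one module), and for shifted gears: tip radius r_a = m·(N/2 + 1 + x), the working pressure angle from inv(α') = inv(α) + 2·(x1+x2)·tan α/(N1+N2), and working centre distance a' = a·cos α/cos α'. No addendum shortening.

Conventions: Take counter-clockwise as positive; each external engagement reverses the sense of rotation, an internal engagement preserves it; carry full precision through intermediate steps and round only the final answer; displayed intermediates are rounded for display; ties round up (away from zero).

1.4177

single-mesh involute tooth geometry (23T engaging 17T at module 3.155)
base radii: r_b1 = 32.993576, r_b2 = 24.386556
tip radii: r_a1 = 39.437500, r_a2 = 29.972500
no profile shift: α' = α, a' = a
action lengths: √(r_a1²−r_b1²) = 21.604175, √(r_a2²−r_b2²) = 17.425460
base pitch p_b = π·m·cos α = 9.013250
CR = (21.604175 + 17.425460 − 63.100000·sin 24.58400°)/9.013250 = 1.417728
contact ratio ≈ 1.4177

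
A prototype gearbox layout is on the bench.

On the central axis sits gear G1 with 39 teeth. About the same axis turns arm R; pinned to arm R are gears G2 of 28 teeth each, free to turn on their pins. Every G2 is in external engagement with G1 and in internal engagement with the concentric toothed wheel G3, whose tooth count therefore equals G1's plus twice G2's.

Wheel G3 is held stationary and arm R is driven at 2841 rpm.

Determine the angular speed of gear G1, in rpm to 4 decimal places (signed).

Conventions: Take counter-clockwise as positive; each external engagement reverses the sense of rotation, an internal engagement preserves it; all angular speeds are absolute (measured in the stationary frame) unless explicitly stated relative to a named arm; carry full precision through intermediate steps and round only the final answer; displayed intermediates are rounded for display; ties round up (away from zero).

topology: planetary set — G1 39T / G2 28T / G3 95T, arm = carrier (Willis)
normalise by the input: solve with ω_arm = 1, then scale by 2841 rpm
ring teeth: 39 + 2·28 = 95
39(ω_sun−ω_arm) = −95(ω_ring−ω_arm),  ω_ring = 0, ω_arm = 1
ω_sun = 1 − (95/39)(0−1) = 134/39
scale: ω_sun = 134/39 × 2841 rpm = +9761.3846 rpm

+9761.3846 rpm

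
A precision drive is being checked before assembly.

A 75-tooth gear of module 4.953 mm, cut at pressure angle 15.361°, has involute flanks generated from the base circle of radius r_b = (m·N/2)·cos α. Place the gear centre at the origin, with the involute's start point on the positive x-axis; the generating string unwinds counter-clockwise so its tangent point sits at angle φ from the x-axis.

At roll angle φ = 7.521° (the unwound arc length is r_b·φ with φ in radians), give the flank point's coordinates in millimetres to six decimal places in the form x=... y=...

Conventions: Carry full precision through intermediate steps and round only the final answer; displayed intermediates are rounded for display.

x=180.638600 y=0.134800

topology: single-mesh involute geometry — m = 4.953, N = 75
pitch radius r_p = m·N/2 = 4.953·75/2 = 185.737500
base radius r_b = r_p·cos α = 185.737500·cos 15.361° = 179.102202
roll angle φ = 7.521° = 0.13126621 rad
x = r_b·(cos φ + φ·sin φ) = 180.638600
y = r_b·(sin φ − φ·cos φ) = 0.134800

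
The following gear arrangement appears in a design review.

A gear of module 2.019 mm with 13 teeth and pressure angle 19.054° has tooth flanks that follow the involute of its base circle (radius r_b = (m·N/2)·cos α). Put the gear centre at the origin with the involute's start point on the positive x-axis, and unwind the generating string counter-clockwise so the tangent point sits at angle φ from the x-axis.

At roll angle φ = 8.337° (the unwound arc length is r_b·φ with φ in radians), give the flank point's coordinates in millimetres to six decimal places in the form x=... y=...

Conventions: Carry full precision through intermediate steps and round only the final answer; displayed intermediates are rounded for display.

topology: single-mesh involute geometry — m = 2.019, N = 13
pitch radius r_p = m·N/2 = 2.019·13/2 = 13.123500
base radius r_b = r_p·cos α = 13.123500·cos 19.054° = 12.404481
roll angle φ = 8.337° = 0.14550810 rad
x = r_b·(cos φ + φ·sin φ) = 12.535104
y = r_b·(sin φ − φ·cos φ) = 0.012712

x=12.535104 y=0.012712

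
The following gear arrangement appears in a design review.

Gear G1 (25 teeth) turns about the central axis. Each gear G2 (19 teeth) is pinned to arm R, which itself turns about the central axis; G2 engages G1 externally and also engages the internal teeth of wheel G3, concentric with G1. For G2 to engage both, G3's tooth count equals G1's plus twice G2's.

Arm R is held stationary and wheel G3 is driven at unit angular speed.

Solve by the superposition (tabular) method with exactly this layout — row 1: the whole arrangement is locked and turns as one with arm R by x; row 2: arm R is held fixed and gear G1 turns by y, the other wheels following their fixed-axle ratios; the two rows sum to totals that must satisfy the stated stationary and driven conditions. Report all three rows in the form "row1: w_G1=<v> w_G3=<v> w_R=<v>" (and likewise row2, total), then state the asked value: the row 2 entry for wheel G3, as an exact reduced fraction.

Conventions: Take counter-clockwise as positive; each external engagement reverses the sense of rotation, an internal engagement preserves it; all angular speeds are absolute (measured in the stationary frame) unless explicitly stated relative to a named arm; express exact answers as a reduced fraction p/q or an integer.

class = planetary set [G3 = 25+2·19 = 63; Willis about the carrier]
row 1 — lock + rotate with arm: ω_sun = ω_ring = ω_arm = x
row 2: sun turns y, ring = −(25/63)·y, arm 0
boundary: total ω_arm = x = 0 and total ω_ring = x − (25/63)·y = 1  ⇒  y = -63/25, x = 0
row 2 ring = −(25/63)·(-63/25) = 1
totals (row 1 + row 2): sun 0 + (-63/25) = -63/25, ring 0 + 1 = 1, arm 0 + 0 = 0
asked cell (row2, ring) = 1

row1: w_G1=0 w_G3=0 w_R=0
row2: w_G1=-63/25 w_G3=1 w_R=0
total: w_G1=-63/25 w_G3=1 w_R=0
asked value: 1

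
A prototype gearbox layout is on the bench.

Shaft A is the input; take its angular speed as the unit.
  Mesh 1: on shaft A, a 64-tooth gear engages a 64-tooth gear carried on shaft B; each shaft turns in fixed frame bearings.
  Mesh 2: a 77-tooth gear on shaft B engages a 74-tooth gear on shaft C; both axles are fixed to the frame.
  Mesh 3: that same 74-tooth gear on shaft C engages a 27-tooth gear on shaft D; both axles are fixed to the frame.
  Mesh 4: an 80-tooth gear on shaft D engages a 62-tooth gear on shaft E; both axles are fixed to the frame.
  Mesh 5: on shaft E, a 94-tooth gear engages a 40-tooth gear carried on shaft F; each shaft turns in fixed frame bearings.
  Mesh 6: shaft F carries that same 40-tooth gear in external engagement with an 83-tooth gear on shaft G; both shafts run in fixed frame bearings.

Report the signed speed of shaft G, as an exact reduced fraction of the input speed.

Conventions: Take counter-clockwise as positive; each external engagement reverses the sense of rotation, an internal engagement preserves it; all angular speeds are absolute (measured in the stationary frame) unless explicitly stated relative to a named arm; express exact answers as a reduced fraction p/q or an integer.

289520/69471

6-mesh fixed-axis compound train (all bearings frame-fixed)
mesh 1 [64T→64T]: |ω|/ω_in = 1×64/64 = 1, sense flips to −
mesh 2 [77T→74T]: |ω|/ω_in = 1×77/74 = 77/74, sense flips to +
mesh 3 [74T→27T]: |ω|/ω_in = (77/74)×74/27 = 77/27, sense flips to −
mesh 4 [80T→62T]: |ω|/ω_in = (77/27)×80/62 = 3080/837, sense flips to +
mesh 5 [94T→40T]: |ω|/ω_in = (3080/837)×94/40 = 7238/837, sense flips to −
mesh 6 [40T→83T]: |ω|/ω_in = (7238/837)×40/83 = 289520/69471, sense flips to +
signed output speed (× input speed) = 289520/69471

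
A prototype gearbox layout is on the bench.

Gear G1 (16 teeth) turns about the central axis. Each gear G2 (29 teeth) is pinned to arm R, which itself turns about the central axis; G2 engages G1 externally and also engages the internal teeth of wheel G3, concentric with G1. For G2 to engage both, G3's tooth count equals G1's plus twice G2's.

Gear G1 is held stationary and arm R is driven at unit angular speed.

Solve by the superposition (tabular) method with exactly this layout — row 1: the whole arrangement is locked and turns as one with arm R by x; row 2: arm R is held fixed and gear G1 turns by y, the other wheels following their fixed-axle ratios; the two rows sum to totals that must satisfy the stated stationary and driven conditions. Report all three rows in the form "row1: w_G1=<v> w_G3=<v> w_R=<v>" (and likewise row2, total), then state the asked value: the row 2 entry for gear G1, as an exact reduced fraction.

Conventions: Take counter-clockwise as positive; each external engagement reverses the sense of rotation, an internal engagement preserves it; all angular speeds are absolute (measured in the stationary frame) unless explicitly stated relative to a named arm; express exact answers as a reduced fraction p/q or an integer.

row1: w_G1=1 w_G3=1 w_R=1
row2: w_G1=-1 w_G3=8/37 w_R=0
total: w_G1=0 w_G3=45/37 w_R=1
asked value: -1

planetary set (16T centre, 29T on arm, 74T internal) — Willis relation
row 1 — lock + rotate with arm: ω_sun = ω_ring = ω_arm = x
row 2: sun turns y, ring = −(16/74)·y, arm 0
boundary: total ω_sun = x + y = 0 and total ω_arm = x = 1  ⇒  y = -1, x = 1
row 2 ring = −(16/74)·(-1) = 8/37
totals (row 1 + row 2): sun 1 + (-1) = 0, ring 1 + 8/37 = 45/37, arm 1 + 0 = 1
asked cell (row2, sun) = -1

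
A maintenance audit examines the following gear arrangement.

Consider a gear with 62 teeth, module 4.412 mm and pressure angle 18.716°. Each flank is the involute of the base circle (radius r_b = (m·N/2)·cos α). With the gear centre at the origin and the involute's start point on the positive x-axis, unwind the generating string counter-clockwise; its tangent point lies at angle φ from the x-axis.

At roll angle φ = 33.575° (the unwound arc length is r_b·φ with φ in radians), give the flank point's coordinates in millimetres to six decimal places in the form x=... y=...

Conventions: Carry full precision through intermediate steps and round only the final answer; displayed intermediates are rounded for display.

x=149.907611 y=8.394104

topology: single-mesh involute geometry — m = 4.412, N = 62
pitch radius r_p = m·N/2 = 4.412·62/2 = 136.772000
base radius r_b = r_p·cos α = 136.772000·cos 18.716° = 129.539594
roll angle φ = 33.575° = 0.58599430 rad
x = r_b·(cos φ + φ·sin φ) = 149.907611
y = r_b·(sin φ − φ·cos φ) = 8.394104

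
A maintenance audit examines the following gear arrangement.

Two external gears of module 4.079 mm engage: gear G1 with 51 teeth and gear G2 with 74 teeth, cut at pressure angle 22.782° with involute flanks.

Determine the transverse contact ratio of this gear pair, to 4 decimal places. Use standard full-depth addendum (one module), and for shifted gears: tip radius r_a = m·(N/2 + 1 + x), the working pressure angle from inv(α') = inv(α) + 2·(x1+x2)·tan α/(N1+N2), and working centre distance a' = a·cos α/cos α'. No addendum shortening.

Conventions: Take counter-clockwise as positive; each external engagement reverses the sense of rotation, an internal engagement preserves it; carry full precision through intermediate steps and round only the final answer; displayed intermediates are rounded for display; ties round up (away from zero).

1.6457

topology: single-mesh involute geometry — m = 4.079, 51T/74T pair
base radii: r_b1 = 95.899793, r_b2 = 139.148719
tip radii: r_a1 = 108.093500, r_a2 = 155.002000
no profile shift: α' = α, a' = a
action lengths: √(r_a1²−r_b1²) = 49.874186, √(r_a2²−r_b2²) = 68.288022
base pitch p_b = π·m·cos α = 11.814827
CR = (49.874186 + 68.288022 − 254.937500·sin 22.78200°)/11.814827 = 1.645711
contact ratio ≈ 1.6457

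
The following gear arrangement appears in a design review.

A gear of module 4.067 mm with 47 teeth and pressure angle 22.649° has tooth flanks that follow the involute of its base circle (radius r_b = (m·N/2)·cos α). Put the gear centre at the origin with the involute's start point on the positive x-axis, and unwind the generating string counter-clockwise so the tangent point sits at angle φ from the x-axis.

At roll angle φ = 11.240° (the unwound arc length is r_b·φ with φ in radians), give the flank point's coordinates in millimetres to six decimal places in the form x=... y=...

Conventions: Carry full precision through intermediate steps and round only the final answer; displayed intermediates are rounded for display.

class = single-mesh tooth geometry [base-circle involute, m = 4.067, 47T]
pitch radius r_p = m·N/2 = 4.067·47/2 = 95.574500
base radius r_b = r_p·cos α = 95.574500·cos 22.649° = 88.203912
roll angle φ = 11.240° = 0.19617501 rad
x = r_b·(cos φ + φ·sin φ) = 89.884865
y = r_b·(sin φ − φ·cos φ) = 0.221119

x=89.884865 y=0.221119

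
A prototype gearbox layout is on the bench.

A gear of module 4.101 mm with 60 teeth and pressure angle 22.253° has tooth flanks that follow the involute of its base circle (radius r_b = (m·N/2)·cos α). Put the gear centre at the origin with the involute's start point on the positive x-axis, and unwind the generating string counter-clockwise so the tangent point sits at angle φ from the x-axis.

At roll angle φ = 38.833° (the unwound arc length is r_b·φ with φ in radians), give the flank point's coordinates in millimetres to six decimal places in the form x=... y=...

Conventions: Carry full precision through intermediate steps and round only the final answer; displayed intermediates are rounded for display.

single-mesh involute tooth geometry (60T wheel at module 4.101)
pitch radius r_p = m·N/2 = 4.101·60/2 = 123.030000
base radius r_b = r_p·cos α = 123.030000·cos 22.253° = 113.866809
roll angle φ = 38.833° = 0.67776371 rad
x = r_b·(cos φ + φ·sin φ) = 137.092269
y = r_b·(sin φ − φ·cos φ) = 11.283093

x=137.092269 y=11.283093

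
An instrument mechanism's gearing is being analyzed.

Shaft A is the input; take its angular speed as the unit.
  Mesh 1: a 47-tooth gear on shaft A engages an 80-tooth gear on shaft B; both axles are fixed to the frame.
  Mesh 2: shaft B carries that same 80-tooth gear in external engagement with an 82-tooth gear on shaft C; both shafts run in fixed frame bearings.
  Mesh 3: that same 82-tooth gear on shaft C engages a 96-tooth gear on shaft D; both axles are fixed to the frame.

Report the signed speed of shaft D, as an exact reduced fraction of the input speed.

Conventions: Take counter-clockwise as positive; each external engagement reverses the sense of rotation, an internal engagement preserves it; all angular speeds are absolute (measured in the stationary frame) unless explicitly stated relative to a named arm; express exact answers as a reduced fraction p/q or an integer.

3-mesh fixed-axis compound train (all bearings frame-fixed)
mesh 1 [47T→80T]: |ω|/ω_in = 1×47/80 = 47/80, sense flips to −
mesh 2 [80T→82T]: |ω|/ω_in = (47/80)×80/82 = 47/82, sense flips to +
mesh 3 [82T→96T]: |ω|/ω_in = (47/82)×82/96 = 47/96, sense flips to −
signed output speed (× input speed) = -47/96

-47/96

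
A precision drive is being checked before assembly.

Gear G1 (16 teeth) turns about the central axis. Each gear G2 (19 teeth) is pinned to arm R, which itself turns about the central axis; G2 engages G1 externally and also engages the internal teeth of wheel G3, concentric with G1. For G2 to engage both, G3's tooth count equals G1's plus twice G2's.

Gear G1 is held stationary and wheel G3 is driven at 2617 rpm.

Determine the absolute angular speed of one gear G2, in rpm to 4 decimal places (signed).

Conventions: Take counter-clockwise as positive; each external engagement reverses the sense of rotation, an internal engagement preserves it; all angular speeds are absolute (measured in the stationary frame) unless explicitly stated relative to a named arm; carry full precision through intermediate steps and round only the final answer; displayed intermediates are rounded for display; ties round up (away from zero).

recognized (axles ride arm R): planetary set, 16/19/54 teeth
normalise by the input: solve with ω_ring = 1, then scale by 2617 rpm
ring teeth: 16 + 2·19 = 54
16(ω_sun−ω_arm) = −54(ω_ring−ω_arm),  ω_sun = 0, ω_ring = 1
16(0−ω_arm) = −54(1−ω_arm)  ⇒  70·ω_arm = 54  ⇒  ω_arm = 27/35
sun–planet mesh: 16·(0−27/35) = −19·(ω_p−ω_arm)  ⇒  ω_p−ω_arm = 432/665
ω_p = 27/35 + 432/665 = 27/19
scale: ω_p = 27/19 × 2617 rpm = +3718.8947 rpm

+3718.8947 rpm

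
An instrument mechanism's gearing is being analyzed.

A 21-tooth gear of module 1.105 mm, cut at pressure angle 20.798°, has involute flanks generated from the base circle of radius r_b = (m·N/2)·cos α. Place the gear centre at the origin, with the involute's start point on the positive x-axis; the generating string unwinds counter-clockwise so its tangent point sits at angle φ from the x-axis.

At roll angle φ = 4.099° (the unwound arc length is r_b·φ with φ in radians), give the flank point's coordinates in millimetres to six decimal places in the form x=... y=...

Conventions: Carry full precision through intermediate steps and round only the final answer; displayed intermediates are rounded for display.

x=10.874180 y=0.001323

topology: single-mesh involute geometry — m = 1.105, N = 21
pitch radius r_p = m·N/2 = 1.105·21/2 = 11.602500
base radius r_b = r_p·cos α = 11.602500·cos 20.798° = 10.846459
roll angle φ = 4.099° = 0.07154105 rad
x = r_b·(cos φ + φ·sin φ) = 10.874180
y = r_b·(sin φ − φ·cos φ) = 0.001323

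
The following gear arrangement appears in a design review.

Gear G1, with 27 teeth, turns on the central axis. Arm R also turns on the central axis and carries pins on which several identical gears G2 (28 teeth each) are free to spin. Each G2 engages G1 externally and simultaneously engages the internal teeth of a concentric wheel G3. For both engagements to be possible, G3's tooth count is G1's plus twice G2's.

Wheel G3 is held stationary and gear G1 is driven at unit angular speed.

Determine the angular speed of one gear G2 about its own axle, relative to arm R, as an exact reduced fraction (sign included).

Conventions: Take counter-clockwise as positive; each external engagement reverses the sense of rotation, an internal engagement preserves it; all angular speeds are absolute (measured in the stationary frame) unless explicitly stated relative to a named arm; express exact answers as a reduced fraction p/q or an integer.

-2241/3080

class = planetary set [G3 = 27+2·28 = 83; Willis about the carrier]
ring teeth: 27 + 2·28 = 83
27(ω_sun−ω_arm) = −83(ω_ring−ω_arm),  ω_ring = 0, ω_sun = 1
27(1−ω_arm) = −83(0−ω_arm)  ⇒  110·ω_arm = 27  ⇒  ω_arm = 27/110
sun–planet mesh: 27·(1−27/110) = −28·(ω_p−ω_arm)  ⇒  ω_p−ω_arm = -2241/3080
exact speed ratio = -2241/3080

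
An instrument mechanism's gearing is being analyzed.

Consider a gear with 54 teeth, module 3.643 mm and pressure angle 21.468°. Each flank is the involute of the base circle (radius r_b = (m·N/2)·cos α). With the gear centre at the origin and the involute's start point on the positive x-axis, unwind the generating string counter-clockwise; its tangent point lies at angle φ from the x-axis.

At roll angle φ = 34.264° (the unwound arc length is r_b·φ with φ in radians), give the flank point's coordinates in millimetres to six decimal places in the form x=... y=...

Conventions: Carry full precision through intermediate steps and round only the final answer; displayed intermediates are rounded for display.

x=106.470380 y=6.295201

topology: single-mesh involute geometry — m = 3.643, N = 54
pitch radius r_p = m·N/2 = 3.643·54/2 = 98.361000
base radius r_b = r_p·cos α = 98.361000·cos 21.468° = 91.536922
roll angle φ = 34.264° = 0.59801961 rad
x = r_b·(cos φ + φ·sin φ) = 106.470380
y = r_b·(sin φ − φ·cos φ) = 6.295201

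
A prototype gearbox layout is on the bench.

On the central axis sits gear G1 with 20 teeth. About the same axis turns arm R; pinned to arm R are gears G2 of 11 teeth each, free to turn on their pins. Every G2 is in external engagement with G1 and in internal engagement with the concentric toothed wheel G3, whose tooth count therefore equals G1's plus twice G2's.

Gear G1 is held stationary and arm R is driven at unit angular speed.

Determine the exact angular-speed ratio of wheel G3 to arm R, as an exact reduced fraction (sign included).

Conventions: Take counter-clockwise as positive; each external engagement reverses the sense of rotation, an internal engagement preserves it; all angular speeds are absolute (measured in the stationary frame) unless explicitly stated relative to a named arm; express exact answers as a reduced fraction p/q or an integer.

recognized (axles ride arm R): planetary set, 20/11/42 teeth
ring teeth: 20 + 2·11 = 42
20(ω_sun−ω_arm) = −42(ω_ring−ω_arm),  ω_sun = 0, ω_arm = 1
ω_ring = 1 − (20/42)(0−1) = 31/21
ω_out/ω_in = 31/21

31/21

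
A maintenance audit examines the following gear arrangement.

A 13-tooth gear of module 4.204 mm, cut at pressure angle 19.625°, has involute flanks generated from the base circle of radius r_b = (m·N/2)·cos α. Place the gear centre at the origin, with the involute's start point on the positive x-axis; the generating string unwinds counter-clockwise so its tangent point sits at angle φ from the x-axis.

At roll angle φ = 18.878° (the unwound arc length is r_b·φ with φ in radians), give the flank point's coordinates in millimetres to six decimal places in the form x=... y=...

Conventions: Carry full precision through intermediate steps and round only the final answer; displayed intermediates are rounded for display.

topology: single-mesh involute geometry — m = 4.204, N = 13
pitch radius r_p = m·N/2 = 4.204·13/2 = 27.326000
base radius r_b = r_p·cos α = 27.326000·cos 19.625° = 25.738660
roll angle φ = 18.878° = 0.32948326 rad
x = r_b·(cos φ + φ·sin φ) = 27.098056
y = r_b·(sin φ − φ·cos φ) = 0.303559

x=27.098056 y=0.303559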